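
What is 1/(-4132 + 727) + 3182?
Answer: 10834709/3405 ≈ 3182.0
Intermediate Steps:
1/(-4132 + 727) + 3182 = 1/(-3405) + 3182 = -1/3405 + 3182 = 10834709/3405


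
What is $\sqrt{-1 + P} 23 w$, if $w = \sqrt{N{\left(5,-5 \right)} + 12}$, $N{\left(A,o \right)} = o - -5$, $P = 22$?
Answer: $138 \sqrt{7} \approx 365.11$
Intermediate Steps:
$N{\left(A,o \right)} = 5 + o$ ($N{\left(A,o \right)} = o + 5 = 5 + o$)
$w = 2 \sqrt{3}$ ($w = \sqrt{\left(5 - 5\right) + 12} = \sqrt{0 + 12} = \sqrt{12} = 2 \sqrt{3} \approx 3.4641$)
$\sqrt{-1 + P} 23 w = \sqrt{-1 + 22} \cdot 23 \cdot 2 \sqrt{3} = \sqrt{21} \cdot 23 \cdot 2 \sqrt{3} = 23 \sqrt{21} \cdot 2 \sqrt{3} = 138 \sqrt{7}$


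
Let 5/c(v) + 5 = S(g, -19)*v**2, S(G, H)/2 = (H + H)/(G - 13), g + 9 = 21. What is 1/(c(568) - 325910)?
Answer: -24519419/7991123846285 ≈ -3.0683e-6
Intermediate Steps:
g = 12 (g = -9 + 21 = 12)
S(G, H) = 4*H/(-13 + G) (S(G, H) = 2*((H + H)/(G - 13)) = 2*((2*H)/(-13 + G)) = 2*(2*H/(-13 + G)) = 4*H/(-13 + G))
c(v) = 5/(-5 + 76*v**2) (c(v) = 5/(-5 + (4*(-19)/(-13 + 12))*v**2) = 5/(-5 + (4*(-19)/(-1))*v**2) = 5/(-5 + (4*(-19)*(-1))*v**2) = 5/(-5 + 76*v**2))
1/(c(568) - 325910) = 1/(5/(-5 + 76*568**2) - 325910) = 1/(5/(-5 + 76*322624) - 325910) = 1/(5/(-5 + 24519424) - 325910) = 1/(5/24519419 - 325910) = 1/(-7991123846285/24519419) = -24519419/7991123846285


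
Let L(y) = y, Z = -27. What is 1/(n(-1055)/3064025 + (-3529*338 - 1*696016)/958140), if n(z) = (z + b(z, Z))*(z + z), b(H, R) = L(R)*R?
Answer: -19571766090/34188795947 ≈ -0.57246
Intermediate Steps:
b(H, R) = R² (b(H, R) = R*R = R²)
n(z) = 2*z*(729 + z) (n(z) = (z + (-27)²)*(z + z) = (z + 729)*(2*z) = (729 + z)*(2*z) = 2*z*(729 + z))
1/(n(-1055)/3064025 + (-3529*338 - 1*696016)/958140) = 1/((2*(-1055)*(729 - 1055))/3064025 + (-3529*338 - 1*696016)/958140) = 1/((2*(-1055)*(-326))*(1/3064025) + (-1192802 - 696016)*(1/958140)) = 1/(687860*(1/3064025) - 1888818*1/958140) = 1/(137572/612805 - 314803/159690) = 1/(-34188795947/19571766090) = -19571766090/34188795947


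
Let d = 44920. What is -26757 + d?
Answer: 18163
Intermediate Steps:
-26757 + d = -26757 + 44920 = 18163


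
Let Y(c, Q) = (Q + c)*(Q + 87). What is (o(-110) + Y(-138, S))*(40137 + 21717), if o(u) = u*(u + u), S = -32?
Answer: 918531900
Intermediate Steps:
Y(c, Q) = (87 + Q)*(Q + c) (Y(c, Q) = (Q + c)*(87 + Q) = (87 + Q)*(Q + c))
o(u) = 2*u² (o(u) = u*(2*u) = 2*u²)
(o(-110) + Y(-138, S))*(40137 + 21717) = (2*(-110)² + ((-32)² + 87*(-32) + 87*(-138) - 32*(-138)))*(40137 + 21717) = (2*12100 + (1024 - 2784 - 12006 + 4416))*61854 = (24200 - 9350)*61854 = 14850*61854 = 918531900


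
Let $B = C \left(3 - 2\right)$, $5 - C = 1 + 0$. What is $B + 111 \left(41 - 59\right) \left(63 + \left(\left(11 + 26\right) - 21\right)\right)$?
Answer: $-157838$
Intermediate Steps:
$C = 4$ ($C = 5 - \left(1 + 0\right) = 5 - 1 = 4$)
$B = 4$ ($B = 4 \left(3 - 2\right) = 4 \cdot 1 = 4$)
$B + 111 \left(41 - 59\right) \left(63 + \left(\left(11 + 26\right) - 21\right)\right) = 4 + 111 \left(41 - 59\right) \left(63 + \left(\left(11 + 26\right) - 21\right)\right) = 4 + 111 \left(- 18 \left(63 + \left(37 - 21\right)\right)\right) = 4 + 111 \left(- 18 \left(63 + 16\right)\right) = 4 + 111 \left(\left(-18\right) 79\right) = 4 + 111 \left(-1422\right) = 4 - 157842 = -157838$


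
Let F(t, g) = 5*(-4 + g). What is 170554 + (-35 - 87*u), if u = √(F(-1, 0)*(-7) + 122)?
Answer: 170519 - 87*√262 ≈ 1.6911e+5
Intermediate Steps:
F(t, g) = -20 + 5*g
u = √262 (u = √((-20 + 5*0)*(-7) + 122) = √((-20 + 0)*(-7) + 122) = √(-20*(-7) + 122) = √(140 + 122) = √262 ≈ 16.186)
170554 + (-35 - 87*u) = 170554 + (-35 - 87*√262) = 170519 - 87*√262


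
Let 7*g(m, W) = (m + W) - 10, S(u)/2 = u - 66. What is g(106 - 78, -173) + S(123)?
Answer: 643/7 ≈ 91.857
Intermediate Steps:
S(u) = -132 + 2*u (S(u) = 2*(u - 66) = 2*(-66 + u) = -132 + 2*u)
g(m, W) = -10/7 + W/7 + m/7 (g(m, W) = ((m + W) - 10)/7 = ((W + m) - 10)/7 = (-10 + W + m)/7 = -10/7 + W/7 + m/7)
g(106 - 78, -173) + S(123) = (-10/7 + (⅐)*(-173) + (106 - 78)/7) + (-132 + 2*123) = (-10/7 - 173/7 + (⅐)*28) + (-132 + 246) = (-10/7 - 173/7 + 4) + 114 = -155/7 + 114 = 643/7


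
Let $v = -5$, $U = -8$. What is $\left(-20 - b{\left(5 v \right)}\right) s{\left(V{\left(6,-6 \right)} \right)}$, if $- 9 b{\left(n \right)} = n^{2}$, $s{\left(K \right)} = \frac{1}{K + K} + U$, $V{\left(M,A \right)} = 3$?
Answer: $- \frac{20915}{54} \approx -387.31$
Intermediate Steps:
$s{\left(K \right)} = -8 + \frac{1}{2 K}$ ($s{\left(K \right)} = \frac{1}{K + K} - 8 = \frac{1}{2 K} - 8 = -8 + \frac{1}{2 K}$)
$b{\left(n \right)} = - \frac{n^{2}}{9}$
$\left(-20 - b{\left(5 v \right)}\right) s{\left(V{\left(6,-6 \right)} \right)} = \left(-20 - - \frac{\left(5 \left(-5\right)\right)^{2}}{9}\right) \left(-8 + \frac{1}{2 \cdot 3}\right) = \left(-20 - - \frac{\left(-25\right)^{2}}{9}\right) \left(-8 + \frac{1}{2} \cdot \frac{1}{3}\right) = \left(-20 - \left(- \frac{1}{9}\right) 625\right) \left(-8 + \frac{1}{6}\right) = \left(-20 - - \frac{625}{9}\right) \left(- \frac{47}{6}\right) = \left(-20 + \frac{625}{9}\right) \left(- \frac{47}{6}\right) = \frac{445}{9} \left(- \frac{47}{6}\right) = - \frac{20915}{54}$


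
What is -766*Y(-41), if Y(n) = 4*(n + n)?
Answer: 251248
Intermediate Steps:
Y(n) = 8*n (Y(n) = 4*(2*n) = 8*n)
-766*Y(-41) = -6128*(-41) = -766*(-328) = 251248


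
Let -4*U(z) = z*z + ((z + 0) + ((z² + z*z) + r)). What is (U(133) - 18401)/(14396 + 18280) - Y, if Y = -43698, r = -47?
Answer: 5711376635/130704 ≈ 43697.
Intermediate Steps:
U(z) = 47/4 - 3*z²/4 - z/4 (U(z) = -(z*z + ((z + 0) + ((z² + z*z) - 47)))/4 = -(z² + (z + ((z² + z²) - 47)))/4 = -(z² + (z + (2*z² - 47)))/4 = -(z² + (z + (-47 + 2*z²)))/4 = -(z² + (-47 + z + 2*z²))/4 = -(-47 + z + 3*z²)/4 = 47/4 - 3*z²/4 - z/4)
(U(133) - 18401)/(14396 + 18280) - Y = ((47/4 - ¾*133² - ¼*133) - 18401)/(14396 + 18280) - 1*(-43698) = ((47/4 - ¾*17689 - 133/4) - 18401)/32676 + 43698 = ((47/4 - 53067/4 - 133/4) - 18401)*(1/32676) + 43698 = (-53153/4 - 18401)*(1/32676) + 43698 = -126757/4*1/32676 + 43698 = -126757/130704 + 43698 = 5711376635/130704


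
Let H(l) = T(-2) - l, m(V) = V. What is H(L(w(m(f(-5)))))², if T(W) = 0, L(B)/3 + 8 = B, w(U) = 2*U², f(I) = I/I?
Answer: 324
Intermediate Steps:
f(I) = 1
L(B) = -24 + 3*B
H(l) = -l (H(l) = 0 - l = -l)
H(L(w(m(f(-5)))))² = (-(-24 + 3*(2*1²)))² = (-(-24 + 3*(2*1)))² = (-(-24 + 3*2))² = (-(-24 + 6))² = (-1*(-18))² = 18² = 324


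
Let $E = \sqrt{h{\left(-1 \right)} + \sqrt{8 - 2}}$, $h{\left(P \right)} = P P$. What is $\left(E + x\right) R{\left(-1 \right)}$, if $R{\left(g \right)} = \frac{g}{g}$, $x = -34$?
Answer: $-34 + \sqrt{1 + \sqrt{6}} \approx -32.143$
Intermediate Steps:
$R{\left(g \right)} = 1$
$h{\left(P \right)} = P^{2}$
$E = \sqrt{1 + \sqrt{6}}$ ($E = \sqrt{\left(-1\right)^{2} + \sqrt{8 - 2}} = \sqrt{1 + \sqrt{6}} \approx 1.8573$)
$\left(E + x\right) R{\left(-1 \right)} = \left(\sqrt{1 + \sqrt{6}} - 34\right) 1 = \left(-34 + \sqrt{1 + \sqrt{6}}\right) 1 = -34 + \sqrt{1 + \sqrt{6}}$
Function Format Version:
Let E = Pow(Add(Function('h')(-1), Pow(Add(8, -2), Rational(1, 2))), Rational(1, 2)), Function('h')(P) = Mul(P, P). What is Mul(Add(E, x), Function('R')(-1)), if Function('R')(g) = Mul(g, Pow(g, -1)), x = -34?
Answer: Add(-34, Pow(Add(1, Pow(6, Rational(1, 2))), Rational(1, 2))) ≈ -32.143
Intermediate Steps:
Function('R')(g) = 1
Function('h')(P) = Pow(P, 2)
E = Pow(Add(1, Pow(6, Rational(1, 2))), Rational(1, 2)) (E = Pow(Add(Pow(-1, 2), Pow(Add(8, -2), Rational(1, 2))), Rational(1, 2)) = Pow(Add(1, Pow(6, Rational(1, 2))), Rational(1, 2)) ≈ 1.8573)
Mul(Add(E, x), Function('R')(-1)) = Mul(Add(Pow(Add(1, Pow(6, Rational(1, 2))), Rational(1, 2)), -34), 1) = Mul(Add(-34, Pow(Add(1, Pow(6, Rational(1, 2))), Rational(1, 2))), 1) = Add(-34, Pow(Add(1, Pow(6, Rational(1, 2))), Rational(1, 2)))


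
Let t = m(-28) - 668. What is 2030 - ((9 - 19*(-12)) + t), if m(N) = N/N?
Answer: 2460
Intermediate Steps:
m(N) = 1
t = -667 (t = 1 - 668 = -667)
2030 - ((9 - 19*(-12)) + t) = 2030 - ((9 - 19*(-12)) - 667) = 2030 - ((9 + 228) - 667) = 2030 - (237 - 667) = 2030 - 1*(-430) = 2030 + 430 = 2460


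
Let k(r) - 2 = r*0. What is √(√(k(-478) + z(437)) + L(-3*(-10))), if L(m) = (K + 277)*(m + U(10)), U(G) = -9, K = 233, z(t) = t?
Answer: √(10710 + √439) ≈ 103.59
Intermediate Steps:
k(r) = 2 (k(r) = 2 + r*0 = 2 + 0 = 2)
L(m) = -4590 + 510*m (L(m) = (233 + 277)*(m - 9) = 510*(-9 + m) = -4590 + 510*m)
√(√(k(-478) + z(437)) + L(-3*(-10))) = √(√(2 + 437) + (-4590 + 510*(-3*(-10)))) = √(√439 + (-4590 + 510*30)) = √(√439 + (-4590 + 15300)) = √(√439 + 10710) = √(10710 + √439)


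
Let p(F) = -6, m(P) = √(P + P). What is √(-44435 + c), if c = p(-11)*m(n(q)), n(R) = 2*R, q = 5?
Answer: √(-44435 - 12*√5) ≈ 210.86*I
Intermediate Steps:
m(P) = √2*√P (m(P) = √(2*P) = √2*√P)
c = -12*√5 (c = -6*√2*√(2*5) = -6*√2*√10 = -12*√5 ≈ -26.833)
√(-44435 + c) = √(-44435 - 12*√5)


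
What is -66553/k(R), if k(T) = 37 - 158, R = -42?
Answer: 66553/121 ≈ 550.02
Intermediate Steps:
k(T) = -121
-66553/k(R) = -66553/(-121) = -66553*(-1/121) = 66553/121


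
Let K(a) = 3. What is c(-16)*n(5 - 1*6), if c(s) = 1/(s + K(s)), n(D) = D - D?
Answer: 0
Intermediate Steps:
n(D) = 0
c(s) = 1/(3 + s) (c(s) = 1/(s + 3) = 1/(3 + s))
c(-16)*n(5 - 1*6) = 0/(3 - 16) = 0/(-13) = -1/13*0 = 0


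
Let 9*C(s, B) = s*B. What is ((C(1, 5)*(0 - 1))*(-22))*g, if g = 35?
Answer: 3850/9 ≈ 427.78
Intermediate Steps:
C(s, B) = B*s/9 (C(s, B) = (s*B)/9 = (B*s)/9 = B*s/9)
((C(1, 5)*(0 - 1))*(-22))*g = ((((1/9)*5*1)*(0 - 1))*(-22))*35 = (((5/9)*(-1))*(-22))*35 = -5/9*(-22)*35 = (110/9)*35 = 3850/9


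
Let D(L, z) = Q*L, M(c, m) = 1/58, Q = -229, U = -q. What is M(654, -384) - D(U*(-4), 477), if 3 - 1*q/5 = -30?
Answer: 8766121/58 ≈ 1.5114e+5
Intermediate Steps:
q = 165 (q = 15 - 5*(-30) = 15 + 150 = 165)
U = -165 (U = -1*165 = -165)
M(c, m) = 1/58
D(L, z) = -229*L
M(654, -384) - D(U*(-4), 477) = 1/58 - (-229)*(-165*(-4)) = 1/58 - (-229)*660 = 1/58 - 1*(-151140) = 1/58 + 151140 = 8766121/58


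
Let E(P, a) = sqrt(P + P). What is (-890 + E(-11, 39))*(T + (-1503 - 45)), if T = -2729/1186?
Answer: 818202365/593 - 1838657*I*sqrt(22)/1186 ≈ 1.3798e+6 - 7271.6*I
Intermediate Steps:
E(P, a) = sqrt(2)*sqrt(P) (E(P, a) = sqrt(2*P) = sqrt(2)*sqrt(P))
T = -2729/1186 (T = -2729*1/1186 = -2729/1186 ≈ -2.3010)
(-890 + E(-11, 39))*(T + (-1503 - 45)) = (-890 + sqrt(2)*sqrt(-11))*(-2729/1186 + (-1503 - 45)) = (-890 + sqrt(2)*(I*sqrt(11)))*(-2729/1186 - 1548) = (-890 + I*sqrt(22))*(-1838657/1186) = 818202365/593 - 1838657*I*sqrt(22)/1186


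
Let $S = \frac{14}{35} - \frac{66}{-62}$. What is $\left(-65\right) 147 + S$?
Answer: $- \frac{1480798}{155} \approx -9553.5$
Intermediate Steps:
$S = \frac{227}{155}$ ($S = 14 \cdot \frac{1}{35} - - \frac{33}{31} = \frac{2}{5} + \frac{33}{31} = \frac{227}{155} \approx 1.4645$)
$\left(-65\right) 147 + S = \left(-65\right) 147 + \frac{227}{155} = -9555 + \frac{227}{155} = - \frac{1480798}{155}$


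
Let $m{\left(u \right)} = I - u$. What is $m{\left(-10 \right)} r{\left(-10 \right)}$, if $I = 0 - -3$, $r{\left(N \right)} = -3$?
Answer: $-39$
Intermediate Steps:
$I = 3$ ($I = 0 + 3 = 3$)
$m{\left(u \right)} = 3 - u$
$m{\left(-10 \right)} r{\left(-10 \right)} = \left(3 - -10\right) \left(-3\right) = \left(3 + 10\right) \left(-3\right) = 13 \left(-3\right) = -39$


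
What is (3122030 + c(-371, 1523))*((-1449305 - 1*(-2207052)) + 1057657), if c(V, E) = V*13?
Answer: 5658990056628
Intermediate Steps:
c(V, E) = 13*V
(3122030 + c(-371, 1523))*((-1449305 - 1*(-2207052)) + 1057657) = (3122030 + 13*(-371))*((-1449305 - 1*(-2207052)) + 1057657) = (3122030 - 4823)*((-1449305 + 2207052) + 1057657) = 3117207*(757747 + 1057657) = 3117207*1815404 = 5658990056628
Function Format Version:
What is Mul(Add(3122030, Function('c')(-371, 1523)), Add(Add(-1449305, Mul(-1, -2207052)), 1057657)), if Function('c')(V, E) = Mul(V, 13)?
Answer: 5658990056628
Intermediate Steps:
Function('c')(V, E) = Mul(13, V)
Mul(Add(3122030, Function('c')(-371, 1523)), Add(Add(-1449305, Mul(-1, -2207052)), 1057657)) = Mul(Add(3122030, Mul(13, -371)), Add(Add(-1449305, Mul(-1, -2207052)), 1057657)) = Mul(Add(3122030, -4823), Add(Add(-1449305, 2207052), 1057657)) = Mul(3117207, Add(757747, 1057657)) = Mul(3117207, 1815404) = 5658990056628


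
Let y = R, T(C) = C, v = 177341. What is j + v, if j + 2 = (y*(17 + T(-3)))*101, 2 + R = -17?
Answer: 150473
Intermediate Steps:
R = -19 (R = -2 - 17 = -19)
y = -19
j = -26868 (j = -2 - 19*(17 - 3)*101 = -2 - 19*14*101 = -2 - 266*101 = -2 - 26866 = -26868)
j + v = -26868 + 177341 = 150473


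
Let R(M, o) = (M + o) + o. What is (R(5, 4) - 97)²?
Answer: 7056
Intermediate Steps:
R(M, o) = M + 2*o
(R(5, 4) - 97)² = ((5 + 2*4) - 97)² = ((5 + 8) - 97)² = (13 - 97)² = (-84)² = 7056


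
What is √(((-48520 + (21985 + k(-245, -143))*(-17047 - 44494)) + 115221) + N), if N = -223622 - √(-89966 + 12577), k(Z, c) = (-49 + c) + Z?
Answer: √(-1326242389 - I*√77389) ≈ 0.e-3 - 36418.0*I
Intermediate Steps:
k(Z, c) = -49 + Z + c
N = -223622 - I*√77389 (N = -223622 - √(-77389) = -223622 - I*√77389 ≈ -2.2362e+5 - 278.19*I)
√(((-48520 + (21985 + k(-245, -143))*(-17047 - 44494)) + 115221) + N) = √(((-48520 + (21985 + (-49 - 245 - 143))*(-17047 - 44494)) + 115221) + (-223622 - I*√77389)) = √(((-48520 + (21985 - 437)*(-61541)) + 115221) + (-223622 - I*√77389)) = √(((-48520 + 21548*(-61541)) + 115221) + (-223622 - I*√77389)) = √(((-48520 - 1326085468) + 115221) + (-223622 - I*√77389)) = √((-1326133988 + 115221) + (-223622 - I*√77389)) = √(-1326018767 + (-223622 - I*√77389)) = √(-1326242389 - I*√77389)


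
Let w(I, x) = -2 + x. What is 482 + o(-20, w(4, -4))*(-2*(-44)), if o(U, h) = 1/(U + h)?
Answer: 6222/13 ≈ 478.62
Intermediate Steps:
482 + o(-20, w(4, -4))*(-2*(-44)) = 482 + (-2*(-44))/(-20 + (-2 - 4)) = 482 + 88/(-20 - 6) = 482 + 88/(-26) = 482 - 1/26*88 = 482 - 44/13 = 6222/13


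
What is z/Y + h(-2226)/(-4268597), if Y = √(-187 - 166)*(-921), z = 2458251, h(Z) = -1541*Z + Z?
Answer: -3428040/4268597 + 819417*I*√353/108371 ≈ -0.80308 + 142.06*I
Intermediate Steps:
h(Z) = -1540*Z
Y = -921*I*√353 (Y = √(-353)*(-921) = (I*√353)*(-921) = -921*I*√353 ≈ -17304.0*I)
z/Y + h(-2226)/(-4268597) = 2458251/((-921*I*√353)) - 1540*(-2226)/(-4268597) = 2458251*(I*√353/325113) + 3428040*(-1/4268597) = 819417*I*√353/108371 - 3428040/4268597 = -3428040/4268597 + 819417*I*√353/108371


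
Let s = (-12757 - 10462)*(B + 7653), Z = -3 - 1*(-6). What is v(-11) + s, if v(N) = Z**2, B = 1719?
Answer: -217608459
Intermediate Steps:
Z = 3 (Z = -3 + 6 = 3)
v(N) = 9 (v(N) = 3**2 = 9)
s = -217608468 (s = (-12757 - 10462)*(1719 + 7653) = -23219*9372 = -217608468)
v(-11) + s = 9 - 217608468 = -217608459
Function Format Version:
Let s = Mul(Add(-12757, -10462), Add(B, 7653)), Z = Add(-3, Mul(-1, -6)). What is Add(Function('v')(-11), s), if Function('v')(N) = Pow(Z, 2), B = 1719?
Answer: -217608459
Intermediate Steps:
Z = 3 (Z = Add(-3, 6) = 3)
Function('v')(N) = 9 (Function('v')(N) = Pow(3, 2) = 9)
s = -217608468 (s = Mul(Add(-12757, -10462), Add(1719, 7653)) = Mul(-23219, 9372) = -217608468)
Add(Function('v')(-11), s) = Add(9, -217608468) = -217608459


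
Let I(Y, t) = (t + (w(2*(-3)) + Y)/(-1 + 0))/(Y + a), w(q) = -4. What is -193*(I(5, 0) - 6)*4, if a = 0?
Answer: 23932/5 ≈ 4786.4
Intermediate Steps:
I(Y, t) = (4 + t - Y)/Y (I(Y, t) = (t + (-4 + Y)/(-1 + 0))/(Y + 0) = (t + (-4 + Y)/(-1))/Y = (t + (-4 + Y)*(-1))/Y = (t + (4 - Y))/Y = (4 + t - Y)/Y)
-193*(I(5, 0) - 6)*4 = -193*((4 + 0 - 1*5)/5 - 6)*4 = -193*((4 + 0 - 5)/5 - 6)*4 = -193*((1/5)*(-1) - 6)*4 = -193*(-1/5 - 6)*4 = -(-5983)*4/5 = -193*(-124/5) = 23932/5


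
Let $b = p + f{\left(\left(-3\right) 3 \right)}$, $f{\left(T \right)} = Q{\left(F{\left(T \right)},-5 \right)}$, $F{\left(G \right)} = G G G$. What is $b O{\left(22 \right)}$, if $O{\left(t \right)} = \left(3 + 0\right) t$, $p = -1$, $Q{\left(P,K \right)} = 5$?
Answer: $264$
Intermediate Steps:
$F{\left(G \right)} = G^{3}$ ($F{\left(G \right)} = G^{2} G = G^{3}$)
$f{\left(T \right)} = 5$
$O{\left(t \right)} = 3 t$
$b = 4$ ($b = -1 + 5 = 4$)
$b O{\left(22 \right)} = 4 \cdot 3 \cdot 22 = 4 \cdot 66 = 264$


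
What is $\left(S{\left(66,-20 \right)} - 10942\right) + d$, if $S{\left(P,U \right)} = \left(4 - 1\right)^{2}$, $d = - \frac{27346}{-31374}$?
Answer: $- \frac{171492298}{15687} \approx -10932.0$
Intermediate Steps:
$d = \frac{13673}{15687}$ ($d = \left(-27346\right) \left(- \frac{1}{31374}\right) = \frac{13673}{15687} \approx 0.87161$)
$S{\left(P,U \right)} = 9$ ($S{\left(P,U \right)} = 3^{2} = 9$)
$\left(S{\left(66,-20 \right)} - 10942\right) + d = \left(9 - 10942\right) + \frac{13673}{15687} = -10933 + \frac{13673}{15687} = - \frac{171492298}{15687}$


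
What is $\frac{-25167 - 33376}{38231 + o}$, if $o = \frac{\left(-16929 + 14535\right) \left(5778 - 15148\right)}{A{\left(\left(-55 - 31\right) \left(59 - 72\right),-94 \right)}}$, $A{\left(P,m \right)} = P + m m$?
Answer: $- \frac{4624897}{3198279} \approx -1.4461$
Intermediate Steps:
$A{\left(P,m \right)} = P + m^{2}$
$o = \frac{178030}{79}$ ($o = \frac{\left(-16929 + 14535\right) \left(5778 - 15148\right)}{\left(-55 - 31\right) \left(59 - 72\right) + \left(-94\right)^{2}} = \frac{\left(-2394\right) \left(-9370\right)}{\left(-86\right) \left(-13\right) + 8836} = \frac{22431780}{1118 + 8836} = \frac{22431780}{9954} = 22431780 \cdot \frac{1}{9954} = \frac{178030}{79} \approx 2253.5$)
$\frac{-25167 - 33376}{38231 + o} = \frac{-25167 - 33376}{38231 + \frac{178030}{79}} = - \frac{58543}{\frac{3198279}{79}} = \left(-58543\right) \frac{79}{3198279} = - \frac{4624897}{3198279}$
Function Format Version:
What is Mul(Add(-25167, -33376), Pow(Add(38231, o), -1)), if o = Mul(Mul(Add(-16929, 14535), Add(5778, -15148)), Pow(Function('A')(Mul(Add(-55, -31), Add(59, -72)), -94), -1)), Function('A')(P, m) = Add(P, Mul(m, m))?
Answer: Rational(-4624897, 3198279) ≈ -1.4461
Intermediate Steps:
Function('A')(P, m) = Add(P, Pow(m, 2))
o = Rational(178030, 79) (o = Mul(Mul(Add(-16929, 14535), Add(5778, -15148)), Pow(Add(Mul(Add(-55, -31), Add(59, -72)), Pow(-94, 2)), -1)) = Mul(Mul(-2394, -9370), Pow(Add(Mul(-86, -13), 8836), -1)) = Mul(22431780, Pow(Add(1118, 8836), -1)) = Mul(22431780, Pow(9954, -1)) = Mul(22431780, Rational(1, 9954)) = Rational(178030, 79) ≈ 2253.5)
Mul(Add(-25167, -33376), Pow(Add(38231, o), -1)) = Mul(Add(-25167, -33376), Pow(Add(38231, Rational(178030, 79)), -1)) = Mul(-58543, Pow(Rational(3198279, 79), -1)) = Mul(-58543, Rational(79, 3198279)) = Rational(-4624897, 3198279)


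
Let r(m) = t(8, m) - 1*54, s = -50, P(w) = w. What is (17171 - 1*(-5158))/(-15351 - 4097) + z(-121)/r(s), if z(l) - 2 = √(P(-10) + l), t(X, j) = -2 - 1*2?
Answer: -666989/563992 - I*√131/58 ≈ -1.1826 - 0.19734*I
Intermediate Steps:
t(X, j) = -4 (t(X, j) = -2 - 2 = -4)
r(m) = -58 (r(m) = -4 - 1*54 = -4 - 54 = -58)
z(l) = 2 + √(-10 + l)
(17171 - 1*(-5158))/(-15351 - 4097) + z(-121)/r(s) = (17171 - 1*(-5158))/(-15351 - 4097) + (2 + √(-10 - 121))/(-58) = (17171 + 5158)/(-19448) + (2 + √(-131))*(-1/58) = 22329*(-1/19448) + (2 + I*√131)*(-1/58) = -22329/19448 + (-1/29 - I*√131/58) = -666989/563992 - I*√131/58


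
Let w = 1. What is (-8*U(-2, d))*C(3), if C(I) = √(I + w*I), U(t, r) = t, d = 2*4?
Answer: 16*√6 ≈ 39.192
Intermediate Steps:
d = 8
C(I) = √2*√I (C(I) = √(I + 1*I) = √(I + I) = √(2*I) = √2*√I)
(-8*U(-2, d))*C(3) = (-8*(-2))*(√2*√3) = 16*√6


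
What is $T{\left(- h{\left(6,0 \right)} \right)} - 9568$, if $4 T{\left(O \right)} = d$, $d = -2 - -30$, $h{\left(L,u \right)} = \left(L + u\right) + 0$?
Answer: $-9561$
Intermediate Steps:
$h{\left(L,u \right)} = L + u$
$d = 28$ ($d = -2 + 30 = 28$)
$T{\left(O \right)} = 7$ ($T{\left(O \right)} = \frac{1}{4} \cdot 28 = 7$)
$T{\left(- h{\left(6,0 \right)} \right)} - 9568 = 7 - 9568 = -9561$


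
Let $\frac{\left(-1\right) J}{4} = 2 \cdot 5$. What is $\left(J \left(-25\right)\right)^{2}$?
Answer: $1000000$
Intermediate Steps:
$J = -40$ ($J = - 4 \cdot 2 \cdot 5 = \left(-4\right) 10 = -40$)
$\left(J \left(-25\right)\right)^{2} = \left(\left(-40\right) \left(-25\right)\right)^{2} = 1000^{2} = 1000000$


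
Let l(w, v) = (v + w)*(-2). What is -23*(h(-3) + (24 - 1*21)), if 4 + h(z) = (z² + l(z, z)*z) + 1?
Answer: 621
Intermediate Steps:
l(w, v) = -2*v - 2*w
h(z) = -3 - 3*z² (h(z) = -4 + ((z² + (-2*z - 2*z)*z) + 1) = -4 + ((z² + (-4*z)*z) + 1) = -4 + ((z² - 4*z²) + 1) = -4 + (-3*z² + 1) = -4 + (1 - 3*z²) = -3 - 3*z²)
-23*(h(-3) + (24 - 1*21)) = -23*((-3 - 3*(-3)²) + (24 - 1*21)) = -23*((-3 - 3*9) + (24 - 21)) = -23*((-3 - 27) + 3) = -23*(-30 + 3) = -23*(-27) = 621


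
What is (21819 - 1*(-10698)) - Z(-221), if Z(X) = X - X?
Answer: 32517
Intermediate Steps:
Z(X) = 0
(21819 - 1*(-10698)) - Z(-221) = (21819 - 1*(-10698)) - 1*0 = (21819 + 10698) + 0 = 32517 + 0 = 32517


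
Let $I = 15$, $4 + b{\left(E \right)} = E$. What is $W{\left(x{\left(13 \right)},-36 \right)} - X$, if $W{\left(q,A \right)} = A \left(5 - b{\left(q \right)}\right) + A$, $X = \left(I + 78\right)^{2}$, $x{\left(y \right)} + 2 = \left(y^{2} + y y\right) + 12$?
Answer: $3519$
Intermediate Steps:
$b{\left(E \right)} = -4 + E$
$x{\left(y \right)} = 10 + 2 y^{2}$ ($x{\left(y \right)} = -2 + \left(\left(y^{2} + y y\right) + 12\right) = -2 + \left(\left(y^{2} + y^{2}\right) + 12\right) = -2 + \left(2 y^{2} + 12\right) = -2 + \left(12 + 2 y^{2}\right) = 10 + 2 y^{2}$)
$X = 8649$ ($X = \left(15 + 78\right)^{2} = 93^{2} = 8649$)
$W{\left(q,A \right)} = A + A \left(9 - q\right)$ ($W{\left(q,A \right)} = A \left(5 - \left(-4 + q\right)\right) + A = A \left(9 - q\right) + A = A + A \left(9 - q\right)$)
$W{\left(x{\left(13 \right)},-36 \right)} - X = - 36 \left(10 - \left(10 + 2 \cdot 13^{2}\right)\right) - 8649 = - 36 \left(10 - \left(10 + 2 \cdot 169\right)\right) - 8649 = - 36 \left(10 - \left(10 + 338\right)\right) - 8649 = - 36 \left(10 - 348\right) - 8649 = \left(-36\right) \left(-338\right) - 8649 = 12168 - 8649 = 3519$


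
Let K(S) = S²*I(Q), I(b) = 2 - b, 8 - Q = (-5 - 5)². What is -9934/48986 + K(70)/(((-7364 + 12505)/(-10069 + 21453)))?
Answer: 128428294971853/125918513 ≈ 1.0199e+6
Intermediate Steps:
Q = -92 (Q = 8 - (-5 - 5)² = 8 - 1*(-10)² = 8 - 1*100 = 8 - 100 = -92)
K(S) = 94*S² (K(S) = S²*(2 - 1*(-92)) = S²*(2 + 92) = S²*94 = 94*S²)
-9934/48986 + K(70)/(((-7364 + 12505)/(-10069 + 21453))) = -9934/48986 + (94*70²)/(((-7364 + 12505)/(-10069 + 21453))) = -9934*1/48986 + (94*4900)/((5141/11384)) = -4967/24493 + 460600/((5141*(1/11384))) = -4967/24493 + 460600/(5141/11384) = -4967/24493 + 460600*(11384/5141) = -4967/24493 + 5243470400/5141 = 128428294971853/125918513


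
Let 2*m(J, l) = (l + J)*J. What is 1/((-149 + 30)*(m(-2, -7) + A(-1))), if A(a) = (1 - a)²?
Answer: -1/1547 ≈ -0.00064641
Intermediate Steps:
m(J, l) = J*(J + l)/2 (m(J, l) = ((l + J)*J)/2 = ((J + l)*J)/2 = (J*(J + l))/2 = J*(J + l)/2)
1/((-149 + 30)*(m(-2, -7) + A(-1))) = 1/((-149 + 30)*((½)*(-2)*(-2 - 7) + (-1 - 1)²)) = 1/(-119*((½)*(-2)*(-9) + (-2)²)) = 1/(-119*(9 + 4)) = 1/(-119*13) = 1/(-1547) = -1/1547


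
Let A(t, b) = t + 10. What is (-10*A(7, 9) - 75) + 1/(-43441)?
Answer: -10643046/43441 ≈ -245.00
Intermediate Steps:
A(t, b) = 10 + t
(-10*A(7, 9) - 75) + 1/(-43441) = (-10*(10 + 7) - 75) + 1/(-43441) = (-10*17 - 75) - 1/43441 = (-170 - 75) - 1/43441 = -245 - 1/43441 = -10643046/43441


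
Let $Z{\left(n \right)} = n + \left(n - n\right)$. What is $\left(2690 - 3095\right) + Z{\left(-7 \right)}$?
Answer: $-412$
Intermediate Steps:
$Z{\left(n \right)} = n$ ($Z{\left(n \right)} = n + 0 = n$)
$\left(2690 - 3095\right) + Z{\left(-7 \right)} = \left(2690 - 3095\right) - 7 = -405 - 7 = -412$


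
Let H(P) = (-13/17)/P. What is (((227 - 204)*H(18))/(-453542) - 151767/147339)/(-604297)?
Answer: 15296125499/8973733199088708 ≈ 1.7045e-6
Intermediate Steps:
H(P) = -13/(17*P) (H(P) = (-13*1/17)/P = -13/(17*P))
(((227 - 204)*H(18))/(-453542) - 151767/147339)/(-604297) = (((227 - 204)*(-13/17/18))/(-453542) - 151767/147339)/(-604297) = ((23*(-13/17*1/18))*(-1/453542) - 151767*1/147339)*(-1/604297) = ((23*(-13/306))*(-1/453542) - 5621/5457)*(-1/604297) = (-299/306*(-1/453542) - 5621/5457)*(-1/604297) = (299/138783852 - 5621/5457)*(-1/604297) = -15296125499/14849872164*(-1/604297) = 15296125499/8973733199088708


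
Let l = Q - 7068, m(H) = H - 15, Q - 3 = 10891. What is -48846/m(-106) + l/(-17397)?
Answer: 849310916/2105037 ≈ 403.47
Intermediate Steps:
Q = 10894 (Q = 3 + 10891 = 10894)
m(H) = -15 + H
l = 3826 (l = 10894 - 7068 = 3826)
-48846/m(-106) + l/(-17397) = -48846/(-15 - 106) + 3826/(-17397) = -48846/(-121) + 3826*(-1/17397) = -48846*(-1/121) - 3826/17397 = 48846/121 - 3826/17397 = 849310916/2105037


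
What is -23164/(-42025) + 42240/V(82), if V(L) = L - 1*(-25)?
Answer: 1777614548/4496675 ≈ 395.32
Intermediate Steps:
V(L) = 25 + L (V(L) = L + 25 = 25 + L)
-23164/(-42025) + 42240/V(82) = -23164/(-42025) + 42240/(25 + 82) = -23164*(-1/42025) + 42240/107 = 23164/42025 + 42240*(1/107) = 23164/42025 + 42240/107 = 1777614548/4496675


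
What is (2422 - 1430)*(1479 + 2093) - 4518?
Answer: 3538906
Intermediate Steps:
(2422 - 1430)*(1479 + 2093) - 4518 = 992*3572 - 4518 = 3543424 - 4518 = 3538906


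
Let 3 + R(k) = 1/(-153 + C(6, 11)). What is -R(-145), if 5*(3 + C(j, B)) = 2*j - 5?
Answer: 2324/773 ≈ 3.0065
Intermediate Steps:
C(j, B) = -4 + 2*j/5 (C(j, B) = -3 + (2*j - 5)/5 = -3 + (-5 + 2*j)/5 = -3 + (-1 + 2*j/5) = -4 + 2*j/5)
R(k) = -2324/773 (R(k) = -3 + 1/(-153 + (-4 + (⅖)*6)) = -3 + 1/(-153 + (-4 + 12/5)) = -3 + 1/(-153 - 8/5) = -3 + 1/(-773/5) = -3 - 5/773 = -2324/773)
-R(-145) = -1*(-2324/773) = 2324/773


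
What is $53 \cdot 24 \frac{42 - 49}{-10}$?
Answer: $\frac{4452}{5} \approx 890.4$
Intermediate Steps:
$53 \cdot 24 \frac{42 - 49}{-10} = 1272 \left(42 - 49\right) \left(- \frac{1}{10}\right) = 1272 \left(\left(-7\right) \left(- \frac{1}{10}\right)\right) = 1272 \cdot \frac{7}{10} = \frac{4452}{5}$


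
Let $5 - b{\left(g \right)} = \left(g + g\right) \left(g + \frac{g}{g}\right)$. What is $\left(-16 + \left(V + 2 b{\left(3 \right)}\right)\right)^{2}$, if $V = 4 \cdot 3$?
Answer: $1764$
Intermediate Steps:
$b{\left(g \right)} = 5 - 2 g \left(1 + g\right)$ ($b{\left(g \right)} = 5 - \left(g + g\right) \left(g + \frac{g}{g}\right) = 5 - 2 g \left(g + 1\right) = 5 - 2 g \left(1 + g\right)$)
$V = 12$
$\left(-16 + \left(V + 2 b{\left(3 \right)}\right)\right)^{2} = \left(-16 + \left(12 + 2 \left(5 - 6 - 2 \cdot 3^{2}\right)\right)\right)^{2} = \left(-16 + \left(12 + 2 \left(5 - 6 - 18\right)\right)\right)^{2} = \left(-16 + \left(12 + 2 \left(-19\right)\right)\right)^{2} = \left(-16 + \left(12 - 38\right)\right)^{2} = \left(-16 - 26\right)^{2} = \left(-42\right)^{2} = 1764$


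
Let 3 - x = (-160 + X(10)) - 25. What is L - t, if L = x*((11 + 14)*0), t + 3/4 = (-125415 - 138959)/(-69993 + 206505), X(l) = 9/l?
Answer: 183379/68256 ≈ 2.6866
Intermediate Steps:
x = 1871/10 (x = 3 - ((-160 + 9/10) - 25) = 3 - (-1591/10 - 25) = 3 - 1*(-1841/10) = 3 + 1841/10 = 1871/10 ≈ 187.10)
t = -183379/68256 (t = -¾ + (-125415 - 138959)/(-69993 + 206505) = -¾ - 264374/136512 = -¾ - 264374*1/136512 = -¾ - 132187/68256 = -183379/68256 ≈ -2.6866)
L = 0 (L = 1871*((11 + 14)*0)/10 = 1871*(25*0)/10 = (1871/10)*0 = 0)
L - t = 0 - 1*(-183379/68256) = 0 + 183379/68256 = 183379/68256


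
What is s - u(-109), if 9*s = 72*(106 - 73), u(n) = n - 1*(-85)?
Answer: 288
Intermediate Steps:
u(n) = 85 + n (u(n) = n + 85 = 85 + n)
s = 264 (s = (72*(106 - 73))/9 = (72*33)/9 = (⅑)*2376 = 264)
s - u(-109) = 264 - (85 - 109) = 264 - 1*(-24) = 264 + 24 = 288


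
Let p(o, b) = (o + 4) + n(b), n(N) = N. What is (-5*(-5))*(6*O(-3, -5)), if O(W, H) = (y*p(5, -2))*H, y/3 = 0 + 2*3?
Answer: -94500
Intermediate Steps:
p(o, b) = 4 + b + o (p(o, b) = (o + 4) + b = (4 + o) + b = 4 + b + o)
y = 18 (y = 3*(0 + 2*3) = 3*(0 + 6) = 3*6 = 18)
O(W, H) = 126*H (O(W, H) = (18*(4 - 2 + 5))*H = (18*7)*H = 126*H)
(-5*(-5))*(6*O(-3, -5)) = (-5*(-5))*(6*(126*(-5))) = 25*(6*(-630)) = 25*(-3780) = -94500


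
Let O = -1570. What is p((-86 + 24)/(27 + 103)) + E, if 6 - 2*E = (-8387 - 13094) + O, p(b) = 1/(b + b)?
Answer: 357351/31 ≈ 11527.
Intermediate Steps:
p(b) = 1/(2*b)
E = 23057/2 (E = 3 - ((-8387 - 13094) - 1570)/2 = 3 - (-21481 - 1570)/2 = 3 - ½*(-23051) = 3 + 23051/2 = 23057/2 ≈ 11529.)
p((-86 + 24)/(27 + 103)) + E = 1/(2*(((-86 + 24)/(27 + 103)))) + 23057/2 = 1/(2*((-62/130))) + 23057/2 = 1/(2*((-62*1/130))) + 23057/2 = 1/(2*(-31/65)) + 23057/2 = (½)*(-65/31) + 23057/2 = -65/62 + 23057/2 = 357351/31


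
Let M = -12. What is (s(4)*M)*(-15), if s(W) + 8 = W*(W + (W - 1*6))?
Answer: 0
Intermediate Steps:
s(W) = -8 + W*(-6 + 2*W) (s(W) = -8 + W*(W + (W - 1*6)) = -8 + W*(W + (W - 6)) = -8 + W*(W + (-6 + W)) = -8 + W*(-6 + 2*W))
(s(4)*M)*(-15) = ((-8 - 6*4 + 2*4²)*(-12))*(-15) = ((-8 - 24 + 2*16)*(-12))*(-15) = ((-8 - 24 + 32)*(-12))*(-15) = (0*(-12))*(-15) = 0*(-15) = 0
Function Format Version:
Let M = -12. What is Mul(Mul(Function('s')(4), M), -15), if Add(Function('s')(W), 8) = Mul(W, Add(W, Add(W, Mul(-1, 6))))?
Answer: 0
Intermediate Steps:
Function('s')(W) = Add(-8, Mul(W, Add(-6, Mul(2, W)))) (Function('s')(W) = Add(-8, Mul(W, Add(W, Add(W, Mul(-1, 6))))) = Add(-8, Mul(W, Add(W, Add(W, -6)))) = Add(-8, Mul(W, Add(W, Add(-6, W)))) = Add(-8, Mul(W, Add(-6, Mul(2, W)))))
Mul(Mul(Function('s')(4), M), -15) = Mul(Mul(Add(-8, Mul(-6, 4), Mul(2, Pow(4, 2))), -12), -15) = Mul(Mul(Add(-8, -24, Mul(2, 16)), -12), -15) = Mul(Mul(Add(-8, -24, 32), -12), -15) = Mul(Mul(0, -12), -15) = Mul(0, -15) = 0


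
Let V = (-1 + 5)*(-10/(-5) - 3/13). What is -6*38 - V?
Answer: -3056/13 ≈ -235.08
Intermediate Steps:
V = 92/13 (V = 4*(-10*(-⅕) - 3*1/13) = 4*(2 - 3/13) = 4*(23/13) = 92/13 ≈ 7.0769)
-6*38 - V = -6*38 - 1*92/13 = -228 - 92/13 = -3056/13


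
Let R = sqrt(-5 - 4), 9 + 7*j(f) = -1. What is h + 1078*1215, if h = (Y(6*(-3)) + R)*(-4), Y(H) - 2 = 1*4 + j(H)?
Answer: 9168262/7 - 12*I ≈ 1.3098e+6 - 12.0*I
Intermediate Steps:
j(f) = -10/7 (j(f) = -9/7 + (1/7)*(-1) = -9/7 - 1/7 = -10/7)
Y(H) = 32/7 (Y(H) = 2 + (1*4 - 10/7) = 2 + (4 - 10/7) = 2 + 18/7 = 32/7)
R = 3*I (R = sqrt(-9) = 3*I ≈ 3.0*I)
h = -128/7 - 12*I (h = (32/7 + 3*I)*(-4) = -128/7 - 12*I ≈ -18.286 - 12.0*I)
h + 1078*1215 = (-128/7 - 12*I) + 1078*1215 = (-128/7 - 12*I) + 1309770 = 9168262/7 - 12*I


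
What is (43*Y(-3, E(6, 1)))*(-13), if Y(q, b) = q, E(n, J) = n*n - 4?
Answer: 1677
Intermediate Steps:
E(n, J) = -4 + n**2 (E(n, J) = n**2 - 4 = -4 + n**2)
(43*Y(-3, E(6, 1)))*(-13) = (43*(-3))*(-13) = -129*(-13) = 1677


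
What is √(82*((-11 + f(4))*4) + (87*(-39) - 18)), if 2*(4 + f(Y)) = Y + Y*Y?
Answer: I*√5051 ≈ 71.07*I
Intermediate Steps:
f(Y) = -4 + Y/2 + Y²/2 (f(Y) = -4 + (Y + Y*Y)/2 = -4 + (Y + Y²)/2 = -4 + (Y/2 + Y²/2) = -4 + Y/2 + Y²/2)
√(82*((-11 + f(4))*4) + (87*(-39) - 18)) = √(82*((-11 + (-4 + (½)*4 + (½)*4²))*4) + (87*(-39) - 18)) = √(82*((-11 + (-4 + 2 + (½)*16))*4) + (-3393 - 18)) = √(82*((-11 + (-4 + 2 + 8))*4) - 3411) = √(82*((-11 + 6)*4) - 3411) = √(82*(-5*4) - 3411) = √(82*(-20) - 3411) = √(-1640 - 3411) = √(-5051) = I*√5051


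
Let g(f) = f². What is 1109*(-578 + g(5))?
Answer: -613277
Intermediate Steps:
1109*(-578 + g(5)) = 1109*(-578 + 5²) = 1109*(-578 + 25) = 1109*(-553) = -613277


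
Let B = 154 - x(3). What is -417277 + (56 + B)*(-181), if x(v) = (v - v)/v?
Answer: -455287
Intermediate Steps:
x(v) = 0 (x(v) = 0/v = 0)
B = 154 (B = 154 - 1*0 = 154 + 0 = 154)
-417277 + (56 + B)*(-181) = -417277 + (56 + 154)*(-181) = -417277 + 210*(-181) = -417277 - 38010 = -455287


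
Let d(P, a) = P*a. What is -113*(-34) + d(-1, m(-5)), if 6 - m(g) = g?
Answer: 3831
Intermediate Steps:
m(g) = 6 - g
-113*(-34) + d(-1, m(-5)) = -113*(-34) - (6 - 1*(-5)) = 3842 - (6 + 5) = 3842 - 1*11 = 3842 - 11 = 3831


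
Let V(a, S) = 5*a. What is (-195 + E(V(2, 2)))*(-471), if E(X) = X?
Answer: 87135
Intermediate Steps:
(-195 + E(V(2, 2)))*(-471) = (-195 + 5*2)*(-471) = (-195 + 10)*(-471) = -185*(-471) = 87135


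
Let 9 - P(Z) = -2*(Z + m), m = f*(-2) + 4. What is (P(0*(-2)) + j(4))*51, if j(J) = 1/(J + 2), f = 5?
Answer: -289/2 ≈ -144.50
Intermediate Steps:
m = -6 (m = 5*(-2) + 4 = -10 + 4 = -6)
j(J) = 1/(2 + J)
P(Z) = -3 + 2*Z (P(Z) = 9 - (-2)*(Z - 6) = 9 - (-2)*(-6 + Z) = 9 - (12 - 2*Z) = 9 + (-12 + 2*Z) = -3 + 2*Z)
(P(0*(-2)) + j(4))*51 = ((-3 + 2*(0*(-2))) + 1/(2 + 4))*51 = ((-3 + 2*0) + 1/6)*51 = ((-3 + 0) + 1/6)*51 = (-3 + 1/6)*51 = -17/6*51 = -289/2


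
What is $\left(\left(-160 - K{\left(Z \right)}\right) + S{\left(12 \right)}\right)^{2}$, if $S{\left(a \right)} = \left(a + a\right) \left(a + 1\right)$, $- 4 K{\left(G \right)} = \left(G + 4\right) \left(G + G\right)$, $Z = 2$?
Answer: $24964$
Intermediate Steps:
$K{\left(G \right)} = - \frac{G \left(4 + G\right)}{2}$ ($K{\left(G \right)} = - \frac{\left(G + 4\right) \left(G + G\right)}{4} = - \frac{\left(4 + G\right) 2 G}{4} = - \frac{2 G \left(4 + G\right)}{4} = - \frac{G \left(4 + G\right)}{2}$)
$S{\left(a \right)} = 2 a \left(1 + a\right)$
$\left(\left(-160 - K{\left(Z \right)}\right) + S{\left(12 \right)}\right)^{2} = \left(\left(-160 - \left(- \frac{1}{2}\right) 2 \left(4 + 2\right)\right) + 2 \cdot 12 \left(1 + 12\right)\right)^{2} = \left(\left(-160 - \left(- \frac{1}{2}\right) 2 \cdot 6\right) + 2 \cdot 12 \cdot 13\right)^{2} = \left(\left(-160 - -6\right) + 312\right)^{2} = \left(\left(-160 + 6\right) + 312\right)^{2} = \left(-154 + 312\right)^{2} = 158^{2} = 24964$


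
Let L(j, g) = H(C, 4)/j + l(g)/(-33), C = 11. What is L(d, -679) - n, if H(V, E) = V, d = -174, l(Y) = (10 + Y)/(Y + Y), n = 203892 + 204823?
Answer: -265584283925/649803 ≈ -4.0872e+5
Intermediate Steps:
n = 408715
l(Y) = (10 + Y)/(2*Y) (l(Y) = (10 + Y)/((2*Y)) = (10 + Y)*(1/(2*Y)) = (10 + Y)/(2*Y))
L(j, g) = 11/j - (10 + g)/(66*g) (L(j, g) = 11/j + ((10 + g)/(2*g))/(-33) = 11/j + ((10 + g)/(2*g))*(-1/33) = 11/j - (10 + g)/(66*g))
L(d, -679) - n = (-1/66 + 11/(-174) - 5/33/(-679)) - 1*408715 = (-1/66 + 11*(-1/174) - 5/33*(-1/679)) - 408715 = (-1/66 - 11/174 + 5/22407) - 408715 = -50780/649803 - 408715 = -265584283925/649803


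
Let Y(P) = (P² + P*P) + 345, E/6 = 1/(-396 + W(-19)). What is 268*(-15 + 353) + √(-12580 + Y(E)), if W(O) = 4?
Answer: 90584 + I*√470019742/196 ≈ 90584.0 + 110.61*I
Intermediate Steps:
E = -3/196 (E = 6/(-396 + 4) = 6/(-392) = 6*(-1/392) = -3/196 ≈ -0.015306)
Y(P) = 345 + 2*P² (Y(P) = (P² + P²) + 345 = 2*P² + 345 = 345 + 2*P²)
268*(-15 + 353) + √(-12580 + Y(E)) = 268*(-15 + 353) + √(-12580 + (345 + 2*(-3/196)²)) = 268*338 + √(-12580 + (345 + 2*(9/38416))) = 90584 + √(-12580 + (345 + 9/19208)) = 90584 + √(-12580 + 6626769/19208) = 90584 + √(-235009871/19208) = 90584 + I*√470019742/196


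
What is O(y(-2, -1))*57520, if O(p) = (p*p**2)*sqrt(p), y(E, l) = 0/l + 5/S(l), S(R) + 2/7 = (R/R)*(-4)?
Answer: -1233085*I*sqrt(42)/81 ≈ -98658.0*I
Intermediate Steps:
S(R) = -30/7 (S(R) = -2/7 + (R/R)*(-4) = -2/7 + 1*(-4) = -2/7 - 4 = -30/7)
y(E, l) = -7/6 (y(E, l) = 0/l + 5/(-30/7) = 0 + 5*(-7/30) = 0 - 7/6 = -7/6)
O(p) = p**(7/2) (O(p) = p**3*sqrt(p) = p**(7/2))
O(y(-2, -1))*57520 = (-7/6)**(7/2)*57520 = -343*I*sqrt(42)/1296*57520 = -1233085*I*sqrt(42)/81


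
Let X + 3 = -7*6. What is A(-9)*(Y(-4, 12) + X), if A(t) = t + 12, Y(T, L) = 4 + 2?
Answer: -117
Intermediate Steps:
X = -45 (X = -3 - 7*6 = -3 - 42 = -45)
Y(T, L) = 6
A(t) = 12 + t
A(-9)*(Y(-4, 12) + X) = (12 - 9)*(6 - 45) = 3*(-39) = -117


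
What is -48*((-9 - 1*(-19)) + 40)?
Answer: -2400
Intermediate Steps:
-48*((-9 - 1*(-19)) + 40) = -48*((-9 + 19) + 40) = -48*(10 + 40) = -48*50 = -2400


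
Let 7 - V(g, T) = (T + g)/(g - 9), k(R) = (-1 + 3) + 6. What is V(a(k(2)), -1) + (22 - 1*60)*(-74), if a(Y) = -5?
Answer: 19730/7 ≈ 2818.6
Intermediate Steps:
k(R) = 8 (k(R) = 2 + 6 = 8)
V(g, T) = 7 - (T + g)/(-9 + g) (V(g, T) = 7 - (T + g)/(g - 9) = 7 - (T + g)/(-9 + g))
V(a(k(2)), -1) + (22 - 1*60)*(-74) = (-63 - 1*(-1) + 6*(-5))/(-9 - 5) + (22 - 1*60)*(-74) = (-63 + 1 - 30)/(-14) + (22 - 60)*(-74) = -1/14*(-92) - 38*(-74) = 46/7 + 2812 = 19730/7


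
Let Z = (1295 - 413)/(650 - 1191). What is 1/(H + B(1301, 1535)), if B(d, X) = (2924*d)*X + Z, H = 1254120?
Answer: 541/3159756191978 ≈ 1.7122e-10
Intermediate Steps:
Z = -882/541 (Z = 882/(-541) = 882*(-1/541) = -882/541 ≈ -1.6303)
B(d, X) = -882/541 + 2924*X*d (B(d, X) = (2924*d)*X - 882/541 = 2924*X*d - 882/541 = -882/541 + 2924*X*d)
1/(H + B(1301, 1535)) = 1/(1254120 + (-882/541 + 2924*1535*1301)) = 1/(1254120 + (-882/541 + 5839330340)) = 1/(1254120 + 3159077713058/541) = 1/(3159756191978/541) = 541/3159756191978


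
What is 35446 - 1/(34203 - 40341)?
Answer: 217567549/6138 ≈ 35446.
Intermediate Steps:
35446 - 1/(34203 - 40341) = 35446 - 1/(-6138) = 35446 - 1*(-1/6138) = 35446 + 1/6138 = 217567549/6138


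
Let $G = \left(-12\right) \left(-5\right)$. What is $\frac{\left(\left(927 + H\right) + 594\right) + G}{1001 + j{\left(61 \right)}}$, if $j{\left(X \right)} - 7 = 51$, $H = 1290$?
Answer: $\frac{957}{353} \approx 2.711$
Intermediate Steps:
$j{\left(X \right)} = 58$ ($j{\left(X \right)} = 7 + 51 = 58$)
$G = 60$
$\frac{\left(\left(927 + H\right) + 594\right) + G}{1001 + j{\left(61 \right)}} = \frac{\left(\left(927 + 1290\right) + 594\right) + 60}{1001 + 58} = \frac{\left(2217 + 594\right) + 60}{1059} = \left(2811 + 60\right) \frac{1}{1059} = 2871 \cdot \frac{1}{1059} = \frac{957}{353}$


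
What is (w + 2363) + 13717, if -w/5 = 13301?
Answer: -50425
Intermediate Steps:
w = -66505 (w = -5*13301 = -66505)
(w + 2363) + 13717 = (-66505 + 2363) + 13717 = -64142 + 13717 = -50425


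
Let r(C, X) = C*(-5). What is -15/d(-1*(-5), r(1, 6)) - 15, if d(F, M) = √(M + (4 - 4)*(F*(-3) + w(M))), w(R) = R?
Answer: -15 + 3*I*√5 ≈ -15.0 + 6.7082*I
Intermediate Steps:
r(C, X) = -5*C
d(F, M) = √M (d(F, M) = √(M + (4 - 4)*(F*(-3) + M)) = √(M + 0*(-3*F + M)) = √(M + 0*(M - 3*F)) = √(M + 0) = √M)
-15/d(-1*(-5), r(1, 6)) - 15 = -15*(-I*√5/5) - 15 = -(-3)*I*√5 - 15 = 3*I*√5 - 15 = -15 + 3*I*√5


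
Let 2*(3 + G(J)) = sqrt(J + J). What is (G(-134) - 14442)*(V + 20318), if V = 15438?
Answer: -516495420 + 35756*I*sqrt(67) ≈ -5.165e+8 + 2.9268e+5*I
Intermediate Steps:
G(J) = -3 + sqrt(2)*sqrt(J)/2 (G(J) = -3 + sqrt(J + J)/2 = -3 + sqrt(2*J)/2 = -3 + (sqrt(2)*sqrt(J))/2 = -3 + sqrt(2)*sqrt(J)/2)
(G(-134) - 14442)*(V + 20318) = ((-3 + sqrt(2)*sqrt(-134)/2) - 14442)*(15438 + 20318) = ((-3 + sqrt(2)*(I*sqrt(134))/2) - 14442)*35756 = ((-3 + I*sqrt(67)) - 14442)*35756 = (-14445 + I*sqrt(67))*35756 = -516495420 + 35756*I*sqrt(67)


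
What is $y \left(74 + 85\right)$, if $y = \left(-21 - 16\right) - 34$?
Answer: $-11289$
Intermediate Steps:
$y = -71$ ($y = -37 - 34 = -71$)
$y \left(74 + 85\right) = - 71 \left(74 + 85\right) = \left(-71\right) 159 = -11289$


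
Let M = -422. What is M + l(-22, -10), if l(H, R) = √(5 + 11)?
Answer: -418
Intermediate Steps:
l(H, R) = 4 (l(H, R) = √16 = 4)
M + l(-22, -10) = -422 + 4 = -418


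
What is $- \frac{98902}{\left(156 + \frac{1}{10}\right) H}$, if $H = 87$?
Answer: $- \frac{989020}{135807} \approx -7.2825$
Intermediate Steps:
$- \frac{98902}{\left(156 + \frac{1}{10}\right) H} = - \frac{98902}{\left(156 + \frac{1}{10}\right) 87} = - \frac{98902}{\frac{1561}{10} \cdot 87} = - \frac{98902}{\frac{135807}{10}} = \left(-98902\right) \frac{10}{135807} = - \frac{989020}{135807}$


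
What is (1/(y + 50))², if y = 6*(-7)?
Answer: 1/64 ≈ 0.015625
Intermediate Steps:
y = -42
(1/(y + 50))² = (1/(-42 + 50))² = (1/8)² = (⅛)² = 1/64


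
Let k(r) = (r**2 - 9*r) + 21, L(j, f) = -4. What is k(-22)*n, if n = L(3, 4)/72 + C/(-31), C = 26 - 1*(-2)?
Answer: -376105/558 ≈ -674.02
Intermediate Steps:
k(r) = 21 + r**2 - 9*r
C = 28 (C = 26 + 2 = 28)
n = -535/558 (n = -4/72 + 28/(-31) = -4*1/72 + 28*(-1/31) = -1/18 - 28/31 = -535/558 ≈ -0.95878)
k(-22)*n = (21 + (-22)**2 - 9*(-22))*(-535/558) = (21 + 484 + 198)*(-535/558) = 703*(-535/558) = -376105/558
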